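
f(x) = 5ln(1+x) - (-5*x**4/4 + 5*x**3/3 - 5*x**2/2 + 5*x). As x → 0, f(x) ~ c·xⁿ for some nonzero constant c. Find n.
5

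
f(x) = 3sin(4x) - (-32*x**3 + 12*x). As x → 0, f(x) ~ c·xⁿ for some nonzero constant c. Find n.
5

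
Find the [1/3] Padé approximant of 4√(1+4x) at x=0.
(14*x + 4)/(x**3 - x**2 + 3*x/2 + 1)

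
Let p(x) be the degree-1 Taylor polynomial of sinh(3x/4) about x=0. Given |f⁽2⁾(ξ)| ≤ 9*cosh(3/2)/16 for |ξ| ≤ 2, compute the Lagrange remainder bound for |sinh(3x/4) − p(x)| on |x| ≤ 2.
9*cosh(3/2)/8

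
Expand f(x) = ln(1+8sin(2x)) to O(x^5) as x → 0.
16*x - 128*x**2 + 4064*x**3/3 - 48640*x**4/3 + O(x**5)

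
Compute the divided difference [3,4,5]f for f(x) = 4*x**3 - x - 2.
48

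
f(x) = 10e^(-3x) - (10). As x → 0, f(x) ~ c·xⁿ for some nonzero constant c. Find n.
1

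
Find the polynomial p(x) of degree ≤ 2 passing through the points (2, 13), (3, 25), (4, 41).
2*x**2 + 2*x + 1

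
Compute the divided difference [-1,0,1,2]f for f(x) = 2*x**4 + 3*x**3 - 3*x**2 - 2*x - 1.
7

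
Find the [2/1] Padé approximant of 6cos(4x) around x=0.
6 - 48*x**2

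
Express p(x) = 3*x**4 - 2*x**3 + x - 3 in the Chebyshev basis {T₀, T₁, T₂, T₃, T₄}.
(-15/8)T₀ + (-1/2)T₁ + (3/2)T₂ + (-1/2)T₃ + (3/8)T₄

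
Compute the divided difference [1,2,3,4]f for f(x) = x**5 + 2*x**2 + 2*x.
65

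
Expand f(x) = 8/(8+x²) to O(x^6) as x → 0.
1 - x**2/8 + x**4/64 + O(x**6)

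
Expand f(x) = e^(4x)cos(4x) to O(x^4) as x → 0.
1 + 4*x - 64*x**3/3 + O(x**4)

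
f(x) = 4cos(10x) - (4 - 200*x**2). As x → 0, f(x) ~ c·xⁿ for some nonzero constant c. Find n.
4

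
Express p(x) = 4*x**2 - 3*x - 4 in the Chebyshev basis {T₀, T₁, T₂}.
(-2)T₀ + (-3)T₁ + (2)T₂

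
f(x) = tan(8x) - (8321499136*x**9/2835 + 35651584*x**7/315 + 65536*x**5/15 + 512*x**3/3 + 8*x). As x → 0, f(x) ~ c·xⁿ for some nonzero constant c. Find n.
11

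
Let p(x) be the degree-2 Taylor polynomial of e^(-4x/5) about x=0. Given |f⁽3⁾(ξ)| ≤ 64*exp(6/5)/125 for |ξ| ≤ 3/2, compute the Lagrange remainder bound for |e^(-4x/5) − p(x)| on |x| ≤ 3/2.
36*exp(6/5)/125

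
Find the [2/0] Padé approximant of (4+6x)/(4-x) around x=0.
7*x**2/16 + 7*x/4 + 1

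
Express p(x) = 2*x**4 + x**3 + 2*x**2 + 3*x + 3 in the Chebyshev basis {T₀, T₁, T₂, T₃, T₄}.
(19/4)T₀ + (15/4)T₁ + (2)T₂ + (1/4)T₃ + (1/4)T₄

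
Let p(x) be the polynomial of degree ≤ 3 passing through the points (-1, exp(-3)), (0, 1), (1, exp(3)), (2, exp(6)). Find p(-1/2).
(5 + (-5*exp(3) + 15 + exp(6))*exp(3))*exp(-3)/16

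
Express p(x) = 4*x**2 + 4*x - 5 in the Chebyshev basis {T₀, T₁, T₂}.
(-3)T₀ + (4)T₁ + (2)T₂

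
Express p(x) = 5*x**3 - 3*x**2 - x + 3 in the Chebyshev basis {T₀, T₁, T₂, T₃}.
(3/2)T₀ + (11/4)T₁ + (-3/2)T₂ + (5/4)T₃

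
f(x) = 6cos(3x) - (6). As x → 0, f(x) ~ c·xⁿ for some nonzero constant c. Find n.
2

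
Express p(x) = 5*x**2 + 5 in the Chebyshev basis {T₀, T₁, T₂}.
(15/2)T₀ + (5/2)T₂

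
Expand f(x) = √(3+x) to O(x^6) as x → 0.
sqrt(3) + sqrt(3)*x/6 - sqrt(3)*x**2/72 + sqrt(3)*x**3/432 - 5*sqrt(3)*x**4/10368 + 7*sqrt(3)*x**5/62208 + O(x**6)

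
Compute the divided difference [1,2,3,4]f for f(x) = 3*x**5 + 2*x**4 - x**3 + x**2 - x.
214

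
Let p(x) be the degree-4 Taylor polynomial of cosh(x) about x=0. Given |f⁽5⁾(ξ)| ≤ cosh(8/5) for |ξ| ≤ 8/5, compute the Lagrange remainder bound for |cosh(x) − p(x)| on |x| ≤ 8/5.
4096*cosh(8/5)/46875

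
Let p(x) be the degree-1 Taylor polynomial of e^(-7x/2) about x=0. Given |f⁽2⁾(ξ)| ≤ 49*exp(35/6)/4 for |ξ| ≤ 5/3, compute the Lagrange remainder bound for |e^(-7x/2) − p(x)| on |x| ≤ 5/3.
1225*exp(35/6)/72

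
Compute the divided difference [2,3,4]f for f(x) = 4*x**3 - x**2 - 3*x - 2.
35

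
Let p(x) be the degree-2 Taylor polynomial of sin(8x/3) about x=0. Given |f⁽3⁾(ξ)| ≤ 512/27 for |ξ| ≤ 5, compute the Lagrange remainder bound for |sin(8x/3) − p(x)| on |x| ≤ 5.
32000/81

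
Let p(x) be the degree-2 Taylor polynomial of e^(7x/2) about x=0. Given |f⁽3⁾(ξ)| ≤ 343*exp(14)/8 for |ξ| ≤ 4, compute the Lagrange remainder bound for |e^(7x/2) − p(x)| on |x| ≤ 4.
1372*exp(14)/3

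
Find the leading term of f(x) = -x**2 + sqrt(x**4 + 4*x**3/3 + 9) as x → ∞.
2*x/3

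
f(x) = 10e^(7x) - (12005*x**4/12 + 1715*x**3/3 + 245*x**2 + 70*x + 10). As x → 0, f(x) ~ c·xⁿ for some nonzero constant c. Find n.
5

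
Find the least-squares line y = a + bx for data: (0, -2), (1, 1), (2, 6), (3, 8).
a = -2, b = 7/2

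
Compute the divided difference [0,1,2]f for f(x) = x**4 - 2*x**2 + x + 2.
5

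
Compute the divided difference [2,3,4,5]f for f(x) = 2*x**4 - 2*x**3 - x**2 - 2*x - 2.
26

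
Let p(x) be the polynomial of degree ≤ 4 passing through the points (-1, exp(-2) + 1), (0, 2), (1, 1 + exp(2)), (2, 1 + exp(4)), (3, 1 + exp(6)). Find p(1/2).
(-5 + (-20*exp(4) + 188 + 90*exp(2) + 3*exp(6))*exp(2))*exp(-2)/128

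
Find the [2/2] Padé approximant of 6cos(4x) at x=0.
(6 - 40*x**2)/(4*x**2/3 + 1)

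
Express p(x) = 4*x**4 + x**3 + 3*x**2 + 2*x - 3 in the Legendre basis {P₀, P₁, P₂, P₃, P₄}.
(-6/5)P₀ + (13/5)P₁ + (30/7)P₂ + (2/5)P₃ + (32/35)P₄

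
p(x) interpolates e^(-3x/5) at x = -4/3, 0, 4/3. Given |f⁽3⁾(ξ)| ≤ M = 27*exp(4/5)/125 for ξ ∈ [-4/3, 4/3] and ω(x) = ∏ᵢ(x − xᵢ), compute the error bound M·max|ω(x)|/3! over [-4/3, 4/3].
64*sqrt(3)*exp(4/5)/3375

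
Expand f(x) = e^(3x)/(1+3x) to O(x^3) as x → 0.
1 + 9*x**2/2 + O(x**3)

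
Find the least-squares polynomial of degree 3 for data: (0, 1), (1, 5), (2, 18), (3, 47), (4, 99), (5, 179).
67/63 + (443/378)x + (191/126)x² + (29/27)x³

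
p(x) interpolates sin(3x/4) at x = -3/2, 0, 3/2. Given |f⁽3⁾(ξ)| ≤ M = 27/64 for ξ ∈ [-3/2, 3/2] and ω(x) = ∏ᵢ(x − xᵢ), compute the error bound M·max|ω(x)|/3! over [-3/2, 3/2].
27*sqrt(3)/512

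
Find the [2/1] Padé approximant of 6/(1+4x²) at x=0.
6 - 24*x**2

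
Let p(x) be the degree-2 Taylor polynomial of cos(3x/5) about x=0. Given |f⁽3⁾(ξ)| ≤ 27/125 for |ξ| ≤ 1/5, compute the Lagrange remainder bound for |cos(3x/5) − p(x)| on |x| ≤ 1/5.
9/31250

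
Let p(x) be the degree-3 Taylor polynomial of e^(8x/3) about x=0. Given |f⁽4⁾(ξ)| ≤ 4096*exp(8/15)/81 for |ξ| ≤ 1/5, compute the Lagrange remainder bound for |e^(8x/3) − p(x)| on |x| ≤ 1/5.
512*exp(8/15)/151875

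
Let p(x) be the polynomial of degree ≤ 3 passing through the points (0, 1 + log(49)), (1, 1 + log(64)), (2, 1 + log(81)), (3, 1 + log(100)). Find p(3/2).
-log(35)/8 + log(6)/4 + 1 + log(72)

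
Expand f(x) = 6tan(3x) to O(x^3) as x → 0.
18*x + O(x**3)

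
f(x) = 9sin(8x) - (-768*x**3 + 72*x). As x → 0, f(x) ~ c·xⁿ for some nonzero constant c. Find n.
5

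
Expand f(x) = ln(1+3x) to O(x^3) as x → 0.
3*x - 9*x**2/2 + O(x**3)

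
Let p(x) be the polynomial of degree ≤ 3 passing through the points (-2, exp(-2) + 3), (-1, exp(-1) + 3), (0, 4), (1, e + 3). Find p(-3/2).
(5 + 15*e + (e + 43)*exp(2))*exp(-2)/16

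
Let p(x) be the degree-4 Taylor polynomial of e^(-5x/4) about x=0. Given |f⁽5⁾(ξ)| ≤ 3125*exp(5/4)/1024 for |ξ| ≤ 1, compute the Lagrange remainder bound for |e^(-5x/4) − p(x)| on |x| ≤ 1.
625*exp(5/4)/24576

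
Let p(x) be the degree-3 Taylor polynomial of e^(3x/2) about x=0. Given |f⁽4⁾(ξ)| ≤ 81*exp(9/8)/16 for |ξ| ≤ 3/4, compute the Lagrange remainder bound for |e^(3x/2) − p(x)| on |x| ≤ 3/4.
2187*exp(9/8)/32768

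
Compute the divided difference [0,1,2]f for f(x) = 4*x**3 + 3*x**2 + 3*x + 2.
15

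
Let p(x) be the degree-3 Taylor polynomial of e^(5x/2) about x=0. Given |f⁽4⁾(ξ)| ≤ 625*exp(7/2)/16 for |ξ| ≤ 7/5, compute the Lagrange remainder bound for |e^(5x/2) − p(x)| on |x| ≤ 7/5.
2401*exp(7/2)/384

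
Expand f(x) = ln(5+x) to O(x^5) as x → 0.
log(5) + x/5 - x**2/50 + x**3/375 - x**4/2500 + O(x**5)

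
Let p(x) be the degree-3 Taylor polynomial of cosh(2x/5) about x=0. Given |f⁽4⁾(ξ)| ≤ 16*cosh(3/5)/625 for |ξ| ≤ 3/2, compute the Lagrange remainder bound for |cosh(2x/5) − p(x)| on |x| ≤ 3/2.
27*cosh(3/5)/5000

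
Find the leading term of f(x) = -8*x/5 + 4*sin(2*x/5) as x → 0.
-16*x**3/375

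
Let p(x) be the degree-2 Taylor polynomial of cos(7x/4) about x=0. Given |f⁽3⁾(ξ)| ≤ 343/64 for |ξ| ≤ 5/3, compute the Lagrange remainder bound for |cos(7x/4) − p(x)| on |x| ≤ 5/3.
42875/10368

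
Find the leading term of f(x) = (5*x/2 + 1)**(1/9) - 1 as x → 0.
5*x/18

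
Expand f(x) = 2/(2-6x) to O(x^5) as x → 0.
1 + 3*x + 9*x**2 + 27*x**3 + 81*x**4 + O(x**5)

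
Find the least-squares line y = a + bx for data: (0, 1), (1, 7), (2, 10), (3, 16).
a = 13/10, b = 24/5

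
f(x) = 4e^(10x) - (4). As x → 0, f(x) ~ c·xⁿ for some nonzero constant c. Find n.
1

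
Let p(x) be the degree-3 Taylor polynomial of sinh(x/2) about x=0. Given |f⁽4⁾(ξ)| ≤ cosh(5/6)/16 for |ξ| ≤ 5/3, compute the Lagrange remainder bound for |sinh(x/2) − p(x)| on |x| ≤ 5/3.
625*cosh(5/6)/31104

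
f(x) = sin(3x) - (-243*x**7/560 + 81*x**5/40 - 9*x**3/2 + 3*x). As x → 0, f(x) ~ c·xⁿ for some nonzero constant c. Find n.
9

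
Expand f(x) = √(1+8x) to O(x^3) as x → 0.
1 + 4*x - 8*x**2 + O(x**3)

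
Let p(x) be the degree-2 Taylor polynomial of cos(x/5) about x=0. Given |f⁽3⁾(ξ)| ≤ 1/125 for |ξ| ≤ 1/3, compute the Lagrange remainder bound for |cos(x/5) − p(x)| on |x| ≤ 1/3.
1/20250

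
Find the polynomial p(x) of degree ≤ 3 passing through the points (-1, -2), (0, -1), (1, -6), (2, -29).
-2*x**3 - 3*x**2 - 1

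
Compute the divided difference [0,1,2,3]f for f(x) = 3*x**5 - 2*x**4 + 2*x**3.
65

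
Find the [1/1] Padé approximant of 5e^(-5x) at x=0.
(5 - 25*x/2)/(5*x/2 + 1)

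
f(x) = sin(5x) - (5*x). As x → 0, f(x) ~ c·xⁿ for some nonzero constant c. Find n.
3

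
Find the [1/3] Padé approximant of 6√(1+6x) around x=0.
(63*x/2 + 6)/(27*x**3/8 - 9*x**2/4 + 9*x/4 + 1)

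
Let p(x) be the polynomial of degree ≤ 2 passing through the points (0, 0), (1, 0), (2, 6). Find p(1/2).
-3/4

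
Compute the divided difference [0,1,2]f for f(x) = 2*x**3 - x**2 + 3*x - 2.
5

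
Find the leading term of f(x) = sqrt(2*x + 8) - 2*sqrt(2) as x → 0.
sqrt(2)*x/4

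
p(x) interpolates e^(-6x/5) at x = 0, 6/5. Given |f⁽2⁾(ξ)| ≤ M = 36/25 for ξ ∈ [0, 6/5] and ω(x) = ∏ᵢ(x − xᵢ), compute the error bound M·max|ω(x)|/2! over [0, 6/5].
162/625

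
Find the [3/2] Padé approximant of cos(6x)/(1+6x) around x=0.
(126*x**3 - 21*x**2 - 6*x + 1)/(1 - 39*x**2)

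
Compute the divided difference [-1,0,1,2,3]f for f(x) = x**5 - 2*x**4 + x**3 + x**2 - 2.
3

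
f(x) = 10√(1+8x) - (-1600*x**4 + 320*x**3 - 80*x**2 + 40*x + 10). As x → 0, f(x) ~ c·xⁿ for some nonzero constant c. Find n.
5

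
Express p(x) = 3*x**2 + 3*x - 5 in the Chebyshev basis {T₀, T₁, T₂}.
(-7/2)T₀ + (3)T₁ + (3/2)T₂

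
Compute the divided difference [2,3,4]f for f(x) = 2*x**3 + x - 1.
18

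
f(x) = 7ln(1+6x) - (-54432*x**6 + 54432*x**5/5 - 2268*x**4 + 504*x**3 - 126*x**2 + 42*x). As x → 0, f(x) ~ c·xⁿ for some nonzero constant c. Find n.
7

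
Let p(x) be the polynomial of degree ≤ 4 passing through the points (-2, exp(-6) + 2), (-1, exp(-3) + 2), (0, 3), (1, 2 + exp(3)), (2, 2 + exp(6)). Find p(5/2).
(-180*exp(3) + 35 + (-420*exp(3) + 634 + 315*exp(6))*exp(6))*exp(-6)/128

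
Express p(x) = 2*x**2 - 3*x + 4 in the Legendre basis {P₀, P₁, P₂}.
(14/3)P₀ + (-3)P₁ + (4/3)P₂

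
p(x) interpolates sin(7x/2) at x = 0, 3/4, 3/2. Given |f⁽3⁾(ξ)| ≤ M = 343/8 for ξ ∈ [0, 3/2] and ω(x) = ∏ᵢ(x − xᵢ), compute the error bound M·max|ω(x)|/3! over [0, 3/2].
343*sqrt(3)/512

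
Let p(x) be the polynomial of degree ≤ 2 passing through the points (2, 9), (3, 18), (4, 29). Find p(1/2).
-3/4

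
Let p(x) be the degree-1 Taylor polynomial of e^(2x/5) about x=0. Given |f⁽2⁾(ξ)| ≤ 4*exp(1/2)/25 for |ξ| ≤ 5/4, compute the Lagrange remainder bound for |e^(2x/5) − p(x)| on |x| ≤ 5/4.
exp(1/2)/8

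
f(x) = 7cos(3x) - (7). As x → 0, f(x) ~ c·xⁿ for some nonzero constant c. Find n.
2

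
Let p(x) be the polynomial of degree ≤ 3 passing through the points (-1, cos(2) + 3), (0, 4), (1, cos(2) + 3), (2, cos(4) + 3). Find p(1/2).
cos(2)/2 - cos(4)/16 + 57/16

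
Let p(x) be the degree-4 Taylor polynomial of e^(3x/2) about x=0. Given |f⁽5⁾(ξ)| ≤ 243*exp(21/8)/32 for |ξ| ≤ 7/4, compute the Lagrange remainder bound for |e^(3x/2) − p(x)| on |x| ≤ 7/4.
1361367*exp(21/8)/1310720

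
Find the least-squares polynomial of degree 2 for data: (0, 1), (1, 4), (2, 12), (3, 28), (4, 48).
1 + (-1/5)x + (3)x²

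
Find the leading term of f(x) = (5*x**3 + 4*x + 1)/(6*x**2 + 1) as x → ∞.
5*x/6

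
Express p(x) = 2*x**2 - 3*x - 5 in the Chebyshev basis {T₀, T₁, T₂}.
(-4)T₀ + (-3)T₁ + T₂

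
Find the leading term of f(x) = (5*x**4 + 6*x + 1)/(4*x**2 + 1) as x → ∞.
5*x**2/4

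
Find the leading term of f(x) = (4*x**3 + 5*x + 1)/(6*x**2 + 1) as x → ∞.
2*x/3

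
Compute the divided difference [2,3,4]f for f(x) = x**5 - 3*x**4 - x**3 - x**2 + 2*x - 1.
110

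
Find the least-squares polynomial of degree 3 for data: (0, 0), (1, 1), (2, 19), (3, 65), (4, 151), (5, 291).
-13/126 + (-1937/756)x + (121/63)x² + (221/108)x³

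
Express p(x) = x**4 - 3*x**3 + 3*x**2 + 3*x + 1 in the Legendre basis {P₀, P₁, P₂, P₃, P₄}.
(11/5)P₀ + (6/5)P₁ + (18/7)P₂ + (-6/5)P₃ + (8/35)P₄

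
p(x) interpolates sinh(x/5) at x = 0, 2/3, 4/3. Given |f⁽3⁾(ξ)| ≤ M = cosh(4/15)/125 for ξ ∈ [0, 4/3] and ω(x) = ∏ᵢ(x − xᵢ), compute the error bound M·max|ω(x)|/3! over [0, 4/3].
8*sqrt(3)*cosh(4/15)/91125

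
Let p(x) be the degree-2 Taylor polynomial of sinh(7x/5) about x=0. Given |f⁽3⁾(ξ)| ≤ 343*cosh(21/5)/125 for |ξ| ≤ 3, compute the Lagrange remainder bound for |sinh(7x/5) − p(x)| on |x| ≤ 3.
3087*cosh(21/5)/250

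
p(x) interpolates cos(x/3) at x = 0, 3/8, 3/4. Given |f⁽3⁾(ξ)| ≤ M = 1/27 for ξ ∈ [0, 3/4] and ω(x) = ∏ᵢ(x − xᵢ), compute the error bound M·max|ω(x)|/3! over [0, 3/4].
sqrt(3)/13824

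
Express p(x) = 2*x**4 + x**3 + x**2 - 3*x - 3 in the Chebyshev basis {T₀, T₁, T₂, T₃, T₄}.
(-7/4)T₀ + (-9/4)T₁ + (3/2)T₂ + (1/4)T₃ + (1/4)T₄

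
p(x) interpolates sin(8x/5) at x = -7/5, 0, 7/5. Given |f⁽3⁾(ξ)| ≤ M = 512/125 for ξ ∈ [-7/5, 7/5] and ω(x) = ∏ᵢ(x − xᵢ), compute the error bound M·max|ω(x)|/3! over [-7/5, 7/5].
175616*sqrt(3)/421875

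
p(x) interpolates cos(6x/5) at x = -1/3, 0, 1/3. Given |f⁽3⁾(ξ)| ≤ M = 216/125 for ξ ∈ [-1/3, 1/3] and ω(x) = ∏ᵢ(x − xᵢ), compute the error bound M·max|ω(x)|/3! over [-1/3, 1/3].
8*sqrt(3)/3375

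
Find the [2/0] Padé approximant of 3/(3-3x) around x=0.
x**2 + x + 1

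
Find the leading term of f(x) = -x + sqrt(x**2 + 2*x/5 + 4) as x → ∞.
1/5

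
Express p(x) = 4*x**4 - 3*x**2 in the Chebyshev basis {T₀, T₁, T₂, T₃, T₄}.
(1/2)T₂ + (1/2)T₄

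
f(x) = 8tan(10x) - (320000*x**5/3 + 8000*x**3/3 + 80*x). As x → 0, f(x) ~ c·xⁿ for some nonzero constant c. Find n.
7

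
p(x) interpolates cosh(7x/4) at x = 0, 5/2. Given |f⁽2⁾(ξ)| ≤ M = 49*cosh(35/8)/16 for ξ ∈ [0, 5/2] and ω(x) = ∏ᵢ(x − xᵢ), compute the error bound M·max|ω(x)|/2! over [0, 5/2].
1225*cosh(35/8)/512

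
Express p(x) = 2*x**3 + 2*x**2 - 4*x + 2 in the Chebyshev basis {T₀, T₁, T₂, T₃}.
(3)T₀ + (-5/2)T₁ + T₂ + (1/2)T₃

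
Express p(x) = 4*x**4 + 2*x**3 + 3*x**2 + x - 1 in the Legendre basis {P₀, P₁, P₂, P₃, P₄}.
(4/5)P₀ + (11/5)P₁ + (30/7)P₂ + (4/5)P₃ + (32/35)P₄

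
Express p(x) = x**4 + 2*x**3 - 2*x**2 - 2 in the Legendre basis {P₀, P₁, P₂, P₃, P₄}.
(-37/15)P₀ + (6/5)P₁ + (-16/21)P₂ + (4/5)P₃ + (8/35)P₄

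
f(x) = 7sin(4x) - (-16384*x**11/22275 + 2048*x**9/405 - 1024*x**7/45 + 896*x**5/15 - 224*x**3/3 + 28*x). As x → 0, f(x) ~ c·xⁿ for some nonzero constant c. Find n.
13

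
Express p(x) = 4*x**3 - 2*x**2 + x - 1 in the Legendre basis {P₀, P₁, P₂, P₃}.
(-5/3)P₀ + (17/5)P₁ + (-4/3)P₂ + (8/5)P₃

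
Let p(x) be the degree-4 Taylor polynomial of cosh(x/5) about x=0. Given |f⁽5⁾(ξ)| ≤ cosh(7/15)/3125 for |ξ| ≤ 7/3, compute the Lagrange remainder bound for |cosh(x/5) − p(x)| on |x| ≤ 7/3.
16807*cosh(7/15)/91125000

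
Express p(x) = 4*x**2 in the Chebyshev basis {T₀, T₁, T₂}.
(2)T₀ + (2)T₂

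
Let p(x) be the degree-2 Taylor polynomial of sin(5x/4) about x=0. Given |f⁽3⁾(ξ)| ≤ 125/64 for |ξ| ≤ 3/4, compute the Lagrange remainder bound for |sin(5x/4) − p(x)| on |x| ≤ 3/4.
1125/8192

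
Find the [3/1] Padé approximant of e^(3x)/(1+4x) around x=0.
(2583*x**3/472 + 1035*x**2/236 + 735*x/236 + 1)/(971*x/236 + 1)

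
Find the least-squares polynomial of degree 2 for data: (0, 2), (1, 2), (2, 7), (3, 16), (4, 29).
66/35 + (-62/35)x + (15/7)x²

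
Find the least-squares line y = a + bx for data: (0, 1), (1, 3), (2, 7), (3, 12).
a = 1/5, b = 37/10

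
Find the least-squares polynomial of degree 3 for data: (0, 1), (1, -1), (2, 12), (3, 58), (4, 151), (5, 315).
53/63 + (-995/378)x + (-115/63)x² + (161/54)x³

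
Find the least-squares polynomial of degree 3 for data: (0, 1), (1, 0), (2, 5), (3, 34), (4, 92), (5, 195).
7/6 + (-577/252)x + (-127/84)x² + (35/18)x³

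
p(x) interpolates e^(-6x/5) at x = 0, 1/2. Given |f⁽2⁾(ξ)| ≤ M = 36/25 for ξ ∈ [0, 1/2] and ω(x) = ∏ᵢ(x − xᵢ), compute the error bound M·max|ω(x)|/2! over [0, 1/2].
9/200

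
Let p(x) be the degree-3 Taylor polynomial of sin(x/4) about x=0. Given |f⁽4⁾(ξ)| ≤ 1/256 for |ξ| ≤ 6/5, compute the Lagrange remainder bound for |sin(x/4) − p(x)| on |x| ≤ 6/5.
27/80000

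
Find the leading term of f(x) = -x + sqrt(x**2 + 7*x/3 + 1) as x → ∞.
7/6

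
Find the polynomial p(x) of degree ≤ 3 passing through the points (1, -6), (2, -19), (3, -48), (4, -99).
-x**3 - 2*x**2 - 3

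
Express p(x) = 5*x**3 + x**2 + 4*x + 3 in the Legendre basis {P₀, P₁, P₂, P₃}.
(10/3)P₀ + (7)P₁ + (2/3)P₂ + (2)P₃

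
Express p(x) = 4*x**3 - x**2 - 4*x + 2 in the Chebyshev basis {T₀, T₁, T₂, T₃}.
(3/2)T₀ - T₁ + (-1/2)T₂ + T₃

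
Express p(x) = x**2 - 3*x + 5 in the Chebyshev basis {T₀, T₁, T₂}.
(11/2)T₀ + (-3)T₁ + (1/2)T₂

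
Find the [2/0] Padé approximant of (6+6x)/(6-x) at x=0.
7*x**2/36 + 7*x/6 + 1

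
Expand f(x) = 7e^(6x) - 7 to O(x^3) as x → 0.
42*x + 126*x**2 + O(x**3)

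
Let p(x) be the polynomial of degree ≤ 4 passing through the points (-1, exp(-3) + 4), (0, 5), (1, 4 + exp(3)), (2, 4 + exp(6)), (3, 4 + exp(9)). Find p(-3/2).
(315 + (-180*exp(6) + 92 + 378*exp(3) + 35*exp(9))*exp(3))*exp(-3)/128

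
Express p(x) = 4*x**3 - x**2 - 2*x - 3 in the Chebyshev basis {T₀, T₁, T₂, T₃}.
(-7/2)T₀ + T₁ + (-1/2)T₂ + T₃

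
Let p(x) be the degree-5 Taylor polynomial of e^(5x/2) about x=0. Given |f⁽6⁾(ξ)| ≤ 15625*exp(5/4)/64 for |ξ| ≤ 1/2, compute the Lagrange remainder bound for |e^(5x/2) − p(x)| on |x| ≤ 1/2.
3125*exp(5/4)/589824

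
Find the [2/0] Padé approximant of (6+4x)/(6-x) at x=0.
5*x**2/36 + 5*x/6 + 1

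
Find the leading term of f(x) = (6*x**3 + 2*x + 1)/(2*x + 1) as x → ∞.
3*x**2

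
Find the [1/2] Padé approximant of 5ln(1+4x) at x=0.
20*x/(-4*x**2/3 + 2*x + 1)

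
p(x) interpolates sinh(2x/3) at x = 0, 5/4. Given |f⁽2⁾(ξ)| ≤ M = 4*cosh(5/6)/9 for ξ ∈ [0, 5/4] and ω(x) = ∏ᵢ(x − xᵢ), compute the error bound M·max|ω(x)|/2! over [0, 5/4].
25*cosh(5/6)/288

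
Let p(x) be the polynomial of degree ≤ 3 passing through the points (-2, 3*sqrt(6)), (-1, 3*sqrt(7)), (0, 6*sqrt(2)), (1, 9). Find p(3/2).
-105*sqrt(2)/8 - 15*sqrt(6)/16 + 63*sqrt(7)/16 + 315/16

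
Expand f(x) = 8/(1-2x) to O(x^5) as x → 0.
8 + 16*x + 32*x**2 + 64*x**3 + 128*x**4 + O(x**5)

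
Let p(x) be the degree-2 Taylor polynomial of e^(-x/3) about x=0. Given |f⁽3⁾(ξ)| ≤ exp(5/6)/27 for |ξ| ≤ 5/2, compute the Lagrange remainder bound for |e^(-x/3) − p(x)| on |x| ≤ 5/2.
125*exp(5/6)/1296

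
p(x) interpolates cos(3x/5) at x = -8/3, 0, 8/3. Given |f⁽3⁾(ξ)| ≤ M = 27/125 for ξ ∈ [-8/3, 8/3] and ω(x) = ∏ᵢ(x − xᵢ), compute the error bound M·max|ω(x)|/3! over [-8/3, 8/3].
512*sqrt(3)/3375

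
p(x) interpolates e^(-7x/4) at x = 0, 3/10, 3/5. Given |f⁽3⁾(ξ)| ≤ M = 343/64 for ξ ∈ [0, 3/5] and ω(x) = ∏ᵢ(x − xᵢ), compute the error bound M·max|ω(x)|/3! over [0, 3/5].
343*sqrt(3)/64000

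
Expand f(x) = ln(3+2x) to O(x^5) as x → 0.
log(3) + 2*x/3 - 2*x**2/9 + 8*x**3/81 - 4*x**4/81 + O(x**5)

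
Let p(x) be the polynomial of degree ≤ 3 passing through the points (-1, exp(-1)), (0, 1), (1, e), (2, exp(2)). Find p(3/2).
(1 + 5*e*(-1 + exp(2) + 3*e))*exp(-1)/16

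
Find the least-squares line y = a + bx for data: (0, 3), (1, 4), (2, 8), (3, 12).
a = 21/10, b = 31/10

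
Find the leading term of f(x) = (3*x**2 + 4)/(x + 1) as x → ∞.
3*x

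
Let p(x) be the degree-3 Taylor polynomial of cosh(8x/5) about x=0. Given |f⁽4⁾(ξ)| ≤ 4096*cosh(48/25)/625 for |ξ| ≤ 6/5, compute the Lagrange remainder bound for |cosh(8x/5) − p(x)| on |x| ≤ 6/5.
221184*cosh(48/25)/390625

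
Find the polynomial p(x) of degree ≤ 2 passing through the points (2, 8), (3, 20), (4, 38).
3*x**2 - 3*x + 2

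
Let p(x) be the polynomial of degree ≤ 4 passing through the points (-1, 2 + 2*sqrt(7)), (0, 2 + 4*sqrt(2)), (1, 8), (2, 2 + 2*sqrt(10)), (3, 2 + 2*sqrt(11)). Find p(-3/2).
-105*sqrt(2)/8 - 45*sqrt(10)/16 + 35*sqrt(11)/64 + 315*sqrt(7)/64 + 631/32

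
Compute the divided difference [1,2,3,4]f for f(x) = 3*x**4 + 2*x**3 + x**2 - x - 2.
32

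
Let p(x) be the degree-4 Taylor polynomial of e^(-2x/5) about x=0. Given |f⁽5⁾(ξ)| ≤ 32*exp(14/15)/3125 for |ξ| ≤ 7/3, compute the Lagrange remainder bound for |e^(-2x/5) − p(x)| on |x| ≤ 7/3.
67228*exp(14/15)/11390625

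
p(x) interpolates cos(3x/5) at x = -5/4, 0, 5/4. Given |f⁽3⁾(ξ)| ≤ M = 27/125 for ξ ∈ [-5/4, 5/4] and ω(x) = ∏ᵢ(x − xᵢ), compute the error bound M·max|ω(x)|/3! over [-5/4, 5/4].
sqrt(3)/64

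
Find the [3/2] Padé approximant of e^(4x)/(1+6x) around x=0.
(4288*x**3/1455 + 1992*x**2/485 + 294*x/97 + 1)/(-2828*x**2/485 + 488*x/97 + 1)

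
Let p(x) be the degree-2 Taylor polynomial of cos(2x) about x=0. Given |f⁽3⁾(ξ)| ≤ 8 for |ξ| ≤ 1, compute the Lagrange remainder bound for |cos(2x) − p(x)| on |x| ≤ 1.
4/3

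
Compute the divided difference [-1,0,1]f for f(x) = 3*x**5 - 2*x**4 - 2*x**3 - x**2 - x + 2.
-3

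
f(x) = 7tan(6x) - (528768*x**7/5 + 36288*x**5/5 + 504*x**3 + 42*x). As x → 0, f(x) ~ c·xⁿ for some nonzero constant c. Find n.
9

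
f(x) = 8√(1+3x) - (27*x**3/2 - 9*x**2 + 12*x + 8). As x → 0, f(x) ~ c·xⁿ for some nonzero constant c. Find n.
4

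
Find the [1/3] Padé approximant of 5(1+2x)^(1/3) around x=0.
(25*x/3 + 5)/(8*x**3/81 - 2*x**2/9 + x + 1)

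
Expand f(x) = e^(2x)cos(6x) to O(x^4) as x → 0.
1 + 2*x - 16*x**2 - 104*x**3/3 + O(x**4)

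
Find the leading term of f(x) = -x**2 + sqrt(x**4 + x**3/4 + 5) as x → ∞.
x/8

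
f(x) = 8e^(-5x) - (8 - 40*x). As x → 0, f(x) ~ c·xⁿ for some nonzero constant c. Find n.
2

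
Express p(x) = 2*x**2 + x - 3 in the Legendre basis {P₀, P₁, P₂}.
(-7/3)P₀ + P₁ + (4/3)P₂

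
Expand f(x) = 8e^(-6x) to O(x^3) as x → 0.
8 - 48*x + 144*x**2 + O(x**3)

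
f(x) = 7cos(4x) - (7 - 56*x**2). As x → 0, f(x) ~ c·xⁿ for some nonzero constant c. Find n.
4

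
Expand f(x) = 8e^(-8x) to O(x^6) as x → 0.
8 - 64*x + 256*x**2 - 2048*x**3/3 + 4096*x**4/3 - 32768*x**5/15 + O(x**6)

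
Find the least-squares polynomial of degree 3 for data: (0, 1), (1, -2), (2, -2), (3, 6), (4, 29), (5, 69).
68/63 + (-1235/378)x + (-211/252)x² + (91/108)x³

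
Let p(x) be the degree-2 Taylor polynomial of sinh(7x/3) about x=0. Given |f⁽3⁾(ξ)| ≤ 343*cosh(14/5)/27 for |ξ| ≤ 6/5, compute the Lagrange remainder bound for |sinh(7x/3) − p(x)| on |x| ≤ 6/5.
1372*cosh(14/5)/375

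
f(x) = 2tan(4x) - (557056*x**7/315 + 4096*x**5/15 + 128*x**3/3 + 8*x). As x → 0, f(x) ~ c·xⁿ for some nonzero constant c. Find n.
9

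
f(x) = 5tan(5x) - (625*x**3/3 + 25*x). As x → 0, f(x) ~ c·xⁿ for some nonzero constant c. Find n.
5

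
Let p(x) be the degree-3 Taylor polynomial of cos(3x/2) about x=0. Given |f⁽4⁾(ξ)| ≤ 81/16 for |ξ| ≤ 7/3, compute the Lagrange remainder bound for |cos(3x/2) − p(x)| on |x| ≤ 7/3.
2401/384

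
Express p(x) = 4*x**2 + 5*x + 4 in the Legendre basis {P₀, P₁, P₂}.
(16/3)P₀ + (5)P₁ + (8/3)P₂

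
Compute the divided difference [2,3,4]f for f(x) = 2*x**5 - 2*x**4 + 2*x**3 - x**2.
477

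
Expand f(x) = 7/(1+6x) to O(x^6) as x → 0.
7 - 42*x + 252*x**2 - 1512*x**3 + 9072*x**4 - 54432*x**5 + O(x**6)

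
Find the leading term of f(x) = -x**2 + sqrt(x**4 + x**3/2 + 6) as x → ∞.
x/4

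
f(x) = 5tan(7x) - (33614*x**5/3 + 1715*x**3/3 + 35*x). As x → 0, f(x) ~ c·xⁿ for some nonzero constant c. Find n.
7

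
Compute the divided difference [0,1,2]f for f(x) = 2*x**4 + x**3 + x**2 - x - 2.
18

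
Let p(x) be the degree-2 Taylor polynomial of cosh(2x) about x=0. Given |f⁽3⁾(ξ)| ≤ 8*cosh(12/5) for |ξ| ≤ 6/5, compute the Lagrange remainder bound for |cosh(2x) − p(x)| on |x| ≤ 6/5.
288*cosh(12/5)/125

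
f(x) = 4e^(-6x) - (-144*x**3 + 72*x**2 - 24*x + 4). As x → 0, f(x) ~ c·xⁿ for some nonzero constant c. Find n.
4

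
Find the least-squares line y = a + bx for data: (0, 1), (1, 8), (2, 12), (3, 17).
a = 17/10, b = 26/5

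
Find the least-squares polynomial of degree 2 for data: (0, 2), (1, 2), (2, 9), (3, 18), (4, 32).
59/35 + (-34/35)x + (15/7)x²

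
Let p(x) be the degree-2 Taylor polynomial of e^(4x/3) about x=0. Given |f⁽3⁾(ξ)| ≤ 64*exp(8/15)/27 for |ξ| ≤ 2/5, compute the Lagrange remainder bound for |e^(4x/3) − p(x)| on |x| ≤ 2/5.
256*exp(8/15)/10125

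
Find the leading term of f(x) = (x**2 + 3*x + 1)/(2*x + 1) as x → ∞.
x/2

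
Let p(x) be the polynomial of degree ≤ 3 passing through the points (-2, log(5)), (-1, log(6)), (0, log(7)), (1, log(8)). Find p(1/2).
log(2**(5/8)*23737807549715**(1/16)*3**(11/16)/3)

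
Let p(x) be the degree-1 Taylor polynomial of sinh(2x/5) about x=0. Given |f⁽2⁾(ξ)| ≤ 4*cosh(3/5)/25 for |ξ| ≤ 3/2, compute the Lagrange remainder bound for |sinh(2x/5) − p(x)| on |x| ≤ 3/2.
9*cosh(3/5)/50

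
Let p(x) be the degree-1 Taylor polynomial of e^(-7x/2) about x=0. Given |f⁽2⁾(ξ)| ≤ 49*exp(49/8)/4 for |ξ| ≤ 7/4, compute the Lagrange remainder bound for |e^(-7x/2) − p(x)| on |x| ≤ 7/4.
2401*exp(49/8)/128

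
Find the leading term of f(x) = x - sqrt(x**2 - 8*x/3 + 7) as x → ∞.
4/3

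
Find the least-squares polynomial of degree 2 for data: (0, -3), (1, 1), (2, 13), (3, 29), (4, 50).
-118/35 + (89/35)x + (19/7)x²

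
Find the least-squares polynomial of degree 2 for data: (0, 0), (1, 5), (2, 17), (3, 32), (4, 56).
2/35 + (153/70)x + (41/14)x²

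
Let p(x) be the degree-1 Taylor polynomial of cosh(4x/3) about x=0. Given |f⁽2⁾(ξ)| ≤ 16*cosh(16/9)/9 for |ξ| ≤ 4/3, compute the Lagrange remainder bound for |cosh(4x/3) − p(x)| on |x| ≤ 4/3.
128*cosh(16/9)/81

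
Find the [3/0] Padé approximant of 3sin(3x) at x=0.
-27*x**3/2 + 9*x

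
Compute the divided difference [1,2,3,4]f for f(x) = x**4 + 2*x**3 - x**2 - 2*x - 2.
12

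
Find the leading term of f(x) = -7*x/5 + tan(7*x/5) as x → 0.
343*x**3/375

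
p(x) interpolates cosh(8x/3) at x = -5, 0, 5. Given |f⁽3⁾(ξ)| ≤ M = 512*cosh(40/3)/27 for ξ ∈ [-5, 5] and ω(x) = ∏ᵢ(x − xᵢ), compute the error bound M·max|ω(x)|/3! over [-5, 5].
64000*sqrt(3)*cosh(40/3)/729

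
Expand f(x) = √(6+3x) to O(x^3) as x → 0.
sqrt(6) + sqrt(6)*x/4 - sqrt(6)*x**2/32 + O(x**3)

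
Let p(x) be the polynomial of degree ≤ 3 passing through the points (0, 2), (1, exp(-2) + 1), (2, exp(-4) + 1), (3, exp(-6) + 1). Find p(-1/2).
(-35*exp(4) - 5 + 21*exp(2) + 51*exp(6))*exp(-6)/16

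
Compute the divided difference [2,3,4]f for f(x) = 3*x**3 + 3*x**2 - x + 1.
30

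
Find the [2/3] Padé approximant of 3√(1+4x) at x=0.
(21*x**2 + 84*x/5 + 3)/(-2*x**3/5 + 9*x**2/5 + 18*x/5 + 1)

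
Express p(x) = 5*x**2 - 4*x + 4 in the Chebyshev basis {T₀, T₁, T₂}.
(13/2)T₀ + (-4)T₁ + (5/2)T₂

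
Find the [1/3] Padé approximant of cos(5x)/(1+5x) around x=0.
(1 - 25*x/12)/(875*x**3/24 + 25*x**2/12 + 35*x/12 + 1)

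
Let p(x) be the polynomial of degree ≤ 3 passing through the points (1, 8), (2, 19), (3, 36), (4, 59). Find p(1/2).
19/4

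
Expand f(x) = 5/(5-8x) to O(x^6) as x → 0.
1 + 8*x/5 + 64*x**2/25 + 512*x**3/125 + 4096*x**4/625 + 32768*x**5/3125 + O(x**6)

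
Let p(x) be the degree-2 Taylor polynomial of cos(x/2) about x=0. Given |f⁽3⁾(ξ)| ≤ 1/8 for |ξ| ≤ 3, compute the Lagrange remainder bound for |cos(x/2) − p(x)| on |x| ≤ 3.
9/16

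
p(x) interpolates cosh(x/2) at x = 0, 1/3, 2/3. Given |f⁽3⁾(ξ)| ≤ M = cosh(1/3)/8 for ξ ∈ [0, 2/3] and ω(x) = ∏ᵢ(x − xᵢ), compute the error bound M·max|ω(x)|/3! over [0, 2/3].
sqrt(3)*cosh(1/3)/5832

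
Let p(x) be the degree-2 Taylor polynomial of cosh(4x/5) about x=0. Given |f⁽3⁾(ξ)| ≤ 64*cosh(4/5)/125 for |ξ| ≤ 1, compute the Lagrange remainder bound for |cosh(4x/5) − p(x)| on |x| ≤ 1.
32*cosh(4/5)/375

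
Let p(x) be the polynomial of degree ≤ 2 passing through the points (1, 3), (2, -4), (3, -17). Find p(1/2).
17/4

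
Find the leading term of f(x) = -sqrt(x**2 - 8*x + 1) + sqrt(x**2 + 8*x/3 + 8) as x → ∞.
16/3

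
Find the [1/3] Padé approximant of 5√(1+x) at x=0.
(35*x/8 + 5)/(x**3/64 - x**2/16 + 3*x/8 + 1)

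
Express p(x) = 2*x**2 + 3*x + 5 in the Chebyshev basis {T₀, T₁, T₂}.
(6)T₀ + (3)T₁ + T₂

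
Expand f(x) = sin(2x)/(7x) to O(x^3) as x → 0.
2/7 - 4*x**2/21 + O(x**3)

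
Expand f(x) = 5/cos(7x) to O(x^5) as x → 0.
5 + 245*x**2/2 + 60025*x**4/24 + O(x**5)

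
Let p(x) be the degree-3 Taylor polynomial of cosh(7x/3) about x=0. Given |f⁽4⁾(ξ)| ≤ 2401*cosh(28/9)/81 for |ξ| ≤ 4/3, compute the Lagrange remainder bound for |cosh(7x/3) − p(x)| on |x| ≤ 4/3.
76832*cosh(28/9)/19683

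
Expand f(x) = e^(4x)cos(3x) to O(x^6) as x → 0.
1 + 4*x + 7*x**2/2 - 22*x**3/3 - 527*x**4/24 - 779*x**5/30 + O(x**6)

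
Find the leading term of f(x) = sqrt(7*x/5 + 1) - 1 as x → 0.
7*x/10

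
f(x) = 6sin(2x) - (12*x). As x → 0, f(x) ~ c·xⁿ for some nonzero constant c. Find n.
3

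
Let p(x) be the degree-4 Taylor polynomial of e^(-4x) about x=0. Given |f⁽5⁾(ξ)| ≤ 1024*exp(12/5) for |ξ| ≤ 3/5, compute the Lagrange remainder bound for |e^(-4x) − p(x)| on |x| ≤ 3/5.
10368*exp(12/5)/15625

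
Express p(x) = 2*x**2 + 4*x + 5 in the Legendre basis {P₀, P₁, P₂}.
(17/3)P₀ + (4)P₁ + (4/3)P₂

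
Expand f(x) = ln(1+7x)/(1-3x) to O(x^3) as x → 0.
7*x - 7*x**2/2 + O(x**3)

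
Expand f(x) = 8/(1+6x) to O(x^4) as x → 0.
8 - 48*x + 288*x**2 - 1728*x**3 + O(x**4)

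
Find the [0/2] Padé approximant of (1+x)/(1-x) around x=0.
1/(2*x**2 - 2*x + 1)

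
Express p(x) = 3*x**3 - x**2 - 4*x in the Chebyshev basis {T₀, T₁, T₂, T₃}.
(-1/2)T₀ + (-7/4)T₁ + (-1/2)T₂ + (3/4)T₃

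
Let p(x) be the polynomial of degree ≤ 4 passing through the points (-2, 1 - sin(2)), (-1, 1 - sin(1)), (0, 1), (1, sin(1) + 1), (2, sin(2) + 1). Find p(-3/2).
-7*sin(1)/8 - 5*sin(2)/16 + 1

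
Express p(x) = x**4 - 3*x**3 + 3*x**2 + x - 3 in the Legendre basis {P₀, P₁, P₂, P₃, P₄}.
(-9/5)P₀ + (-4/5)P₁ + (18/7)P₂ + (-6/5)P₃ + (8/35)P₄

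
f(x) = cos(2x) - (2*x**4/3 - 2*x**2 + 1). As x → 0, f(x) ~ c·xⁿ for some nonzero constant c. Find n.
6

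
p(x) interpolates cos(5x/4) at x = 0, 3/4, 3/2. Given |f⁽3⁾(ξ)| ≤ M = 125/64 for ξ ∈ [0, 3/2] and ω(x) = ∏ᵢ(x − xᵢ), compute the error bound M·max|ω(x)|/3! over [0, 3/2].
125*sqrt(3)/4096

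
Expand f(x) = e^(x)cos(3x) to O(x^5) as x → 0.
1 + x - 4*x**2 - 13*x**3/3 + 7*x**4/6 + O(x**5)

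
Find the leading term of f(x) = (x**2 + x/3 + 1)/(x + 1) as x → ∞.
x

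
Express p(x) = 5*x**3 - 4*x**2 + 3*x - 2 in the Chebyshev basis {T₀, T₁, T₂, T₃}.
(-4)T₀ + (27/4)T₁ + (-2)T₂ + (5/4)T₃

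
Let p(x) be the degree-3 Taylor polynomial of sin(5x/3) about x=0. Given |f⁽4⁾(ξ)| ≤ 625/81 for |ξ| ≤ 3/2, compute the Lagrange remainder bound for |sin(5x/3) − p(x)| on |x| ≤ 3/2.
625/384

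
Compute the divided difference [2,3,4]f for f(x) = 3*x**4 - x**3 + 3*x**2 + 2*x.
159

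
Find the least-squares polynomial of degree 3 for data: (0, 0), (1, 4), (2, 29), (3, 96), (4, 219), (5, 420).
1/42 + (-283/252)x + (79/42)x² + (109/36)x³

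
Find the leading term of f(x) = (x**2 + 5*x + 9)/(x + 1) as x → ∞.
x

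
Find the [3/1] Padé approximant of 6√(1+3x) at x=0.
(-81*x**3/32 + 81*x**2/8 + 81*x/4 + 6)/(15*x/8 + 1)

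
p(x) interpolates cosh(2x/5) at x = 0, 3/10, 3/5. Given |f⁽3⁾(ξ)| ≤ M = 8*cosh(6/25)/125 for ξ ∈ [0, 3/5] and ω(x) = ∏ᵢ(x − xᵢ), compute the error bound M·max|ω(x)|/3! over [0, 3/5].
sqrt(3)*cosh(6/25)/15625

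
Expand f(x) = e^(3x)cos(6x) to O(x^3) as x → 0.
1 + 3*x - 27*x**2/2 + O(x**3)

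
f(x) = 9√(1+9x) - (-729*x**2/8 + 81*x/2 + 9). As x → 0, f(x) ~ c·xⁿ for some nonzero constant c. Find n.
3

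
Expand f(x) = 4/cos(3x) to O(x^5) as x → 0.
4 + 18*x**2 + 135*x**4/2 + O(x**5)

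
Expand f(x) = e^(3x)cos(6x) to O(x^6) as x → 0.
1 + 3*x - 27*x**2/2 - 99*x**3/2 - 189*x**4/8 + 3321*x**5/40 + O(x**6)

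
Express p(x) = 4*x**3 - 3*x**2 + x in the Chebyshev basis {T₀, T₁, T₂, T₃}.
(-3/2)T₀ + (4)T₁ + (-3/2)T₂ + T₃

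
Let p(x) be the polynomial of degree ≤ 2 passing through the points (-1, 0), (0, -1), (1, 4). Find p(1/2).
3/4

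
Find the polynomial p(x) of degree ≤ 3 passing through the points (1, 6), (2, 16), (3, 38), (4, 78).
x**3 + 3*x + 2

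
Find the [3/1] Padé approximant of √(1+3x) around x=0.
(-27*x**3/64 + 27*x**2/16 + 27*x/8 + 1)/(15*x/8 + 1)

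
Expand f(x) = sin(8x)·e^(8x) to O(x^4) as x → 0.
8*x + 64*x**2 + 512*x**3/3 + O(x**4)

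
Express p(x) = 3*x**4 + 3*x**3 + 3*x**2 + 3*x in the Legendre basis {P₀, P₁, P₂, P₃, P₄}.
(8/5)P₀ + (24/5)P₁ + (26/7)P₂ + (6/5)P₃ + (24/35)P₄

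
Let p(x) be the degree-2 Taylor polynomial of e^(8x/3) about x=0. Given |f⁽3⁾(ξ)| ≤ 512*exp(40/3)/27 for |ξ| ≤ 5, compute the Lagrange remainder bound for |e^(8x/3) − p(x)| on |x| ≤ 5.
32000*exp(40/3)/81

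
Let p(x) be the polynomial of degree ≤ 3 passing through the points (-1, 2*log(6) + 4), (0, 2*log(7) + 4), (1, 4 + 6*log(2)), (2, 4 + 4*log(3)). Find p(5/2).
4 + log(321489*2**(1/4)*3**(1/8)*7**(5/8)/16384)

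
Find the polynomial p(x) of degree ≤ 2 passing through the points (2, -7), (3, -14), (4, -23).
-x**2 - 2*x + 1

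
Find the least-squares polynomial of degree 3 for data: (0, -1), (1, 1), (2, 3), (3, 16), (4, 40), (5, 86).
-115/126 + (1963/756)x + (-77/36)x² + (55/54)x³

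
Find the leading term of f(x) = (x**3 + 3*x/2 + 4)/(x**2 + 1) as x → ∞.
x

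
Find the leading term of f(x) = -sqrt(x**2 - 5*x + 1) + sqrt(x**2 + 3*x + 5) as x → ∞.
4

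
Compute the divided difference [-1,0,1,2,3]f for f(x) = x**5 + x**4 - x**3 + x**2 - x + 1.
6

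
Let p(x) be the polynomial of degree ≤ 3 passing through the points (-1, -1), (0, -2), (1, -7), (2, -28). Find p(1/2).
-13/4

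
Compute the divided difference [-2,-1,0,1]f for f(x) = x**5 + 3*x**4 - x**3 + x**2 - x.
-2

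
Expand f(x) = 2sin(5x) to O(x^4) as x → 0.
10*x - 125*x**3/3 + O(x**4)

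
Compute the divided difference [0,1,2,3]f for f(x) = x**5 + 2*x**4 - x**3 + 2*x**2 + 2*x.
36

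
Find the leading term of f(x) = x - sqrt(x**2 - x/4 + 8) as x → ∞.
1/8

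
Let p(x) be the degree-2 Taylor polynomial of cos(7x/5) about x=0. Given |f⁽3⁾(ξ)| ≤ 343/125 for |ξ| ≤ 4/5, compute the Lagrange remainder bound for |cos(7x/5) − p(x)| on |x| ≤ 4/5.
10976/46875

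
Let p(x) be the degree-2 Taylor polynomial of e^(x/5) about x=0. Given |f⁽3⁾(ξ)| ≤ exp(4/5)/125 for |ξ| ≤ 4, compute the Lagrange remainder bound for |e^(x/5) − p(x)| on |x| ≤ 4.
32*exp(4/5)/375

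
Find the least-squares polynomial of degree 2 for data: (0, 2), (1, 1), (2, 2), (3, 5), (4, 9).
67/35 + (-57/35)x + (6/7)x²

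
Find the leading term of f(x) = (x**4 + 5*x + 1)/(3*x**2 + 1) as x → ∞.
x**2/3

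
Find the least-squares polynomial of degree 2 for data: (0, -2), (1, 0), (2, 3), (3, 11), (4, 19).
-69/35 + (31/70)x + (17/14)x²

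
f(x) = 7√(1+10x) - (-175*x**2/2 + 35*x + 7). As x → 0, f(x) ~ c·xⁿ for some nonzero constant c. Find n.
3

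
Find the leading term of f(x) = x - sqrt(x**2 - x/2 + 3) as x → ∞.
1/4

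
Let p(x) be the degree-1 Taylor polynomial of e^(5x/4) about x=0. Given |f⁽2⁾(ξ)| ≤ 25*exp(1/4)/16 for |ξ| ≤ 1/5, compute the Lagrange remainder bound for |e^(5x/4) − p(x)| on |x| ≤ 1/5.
exp(1/4)/32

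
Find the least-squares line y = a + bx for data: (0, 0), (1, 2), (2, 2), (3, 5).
a = 0, b = 3/2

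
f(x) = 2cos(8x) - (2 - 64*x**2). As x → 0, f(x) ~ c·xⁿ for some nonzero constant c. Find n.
4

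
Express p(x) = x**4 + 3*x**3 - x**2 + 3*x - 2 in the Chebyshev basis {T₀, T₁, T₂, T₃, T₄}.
(-17/8)T₀ + (21/4)T₁ + (3/4)T₃ + (1/8)T₄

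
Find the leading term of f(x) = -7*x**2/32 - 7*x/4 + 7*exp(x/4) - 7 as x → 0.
7*x**3/384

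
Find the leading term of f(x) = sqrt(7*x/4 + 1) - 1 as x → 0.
7*x/8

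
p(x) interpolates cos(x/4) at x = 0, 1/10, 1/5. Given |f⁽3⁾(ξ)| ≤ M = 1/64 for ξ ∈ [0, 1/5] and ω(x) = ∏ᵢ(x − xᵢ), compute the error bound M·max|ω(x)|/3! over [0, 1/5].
sqrt(3)/1728000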